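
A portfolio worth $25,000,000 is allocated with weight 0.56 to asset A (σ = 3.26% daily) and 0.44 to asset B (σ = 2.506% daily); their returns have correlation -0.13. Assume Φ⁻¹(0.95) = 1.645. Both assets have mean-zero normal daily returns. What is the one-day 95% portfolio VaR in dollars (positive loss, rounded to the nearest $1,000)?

$825,000

σ_p² = 0.56²·3.26² + 0.44²·2.506² + 2·-0.13·0.56·0.44·3.26·2.506 = 4.0253 (%²).
σ_p = √4.0253 = 2.006%.
VaR = 1.645 × 2.006% = 3.300%; on $25,000,000 that is $825,000.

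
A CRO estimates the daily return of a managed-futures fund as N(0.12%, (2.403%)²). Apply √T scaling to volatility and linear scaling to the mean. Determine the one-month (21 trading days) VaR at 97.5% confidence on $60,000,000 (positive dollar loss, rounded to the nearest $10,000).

At 97.5%, z = 1.960.
σ_{21d} = 2.403% × √21 = 11.012%; μ_{21d} = 21 × 0.12% = 2.520%.
VaR = −(2.520%) + 1.960 × 11.012% = 19.064%.
On $60,000,000: 0.19064 × $60,000,000 = $11,438,400.

$11,440,000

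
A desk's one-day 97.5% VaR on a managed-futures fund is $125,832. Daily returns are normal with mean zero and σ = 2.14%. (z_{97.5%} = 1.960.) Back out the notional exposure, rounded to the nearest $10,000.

VaR as a fraction of value: z·σ = 1.960 × 2.14% = 4.1944%.
Position = $125,832 / 0.041944 = $3,000,000.

$3,000,000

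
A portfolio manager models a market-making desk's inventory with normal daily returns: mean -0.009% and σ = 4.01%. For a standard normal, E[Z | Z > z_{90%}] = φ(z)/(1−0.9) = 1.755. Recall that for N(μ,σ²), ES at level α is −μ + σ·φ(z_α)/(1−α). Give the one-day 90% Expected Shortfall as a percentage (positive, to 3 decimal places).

ES = −(-0.009%) + 4.01% × 1.755 = 7.047%.

7.047%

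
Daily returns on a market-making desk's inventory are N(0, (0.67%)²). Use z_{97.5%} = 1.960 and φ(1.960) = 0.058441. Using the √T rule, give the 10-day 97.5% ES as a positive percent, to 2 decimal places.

σ_{10d} = 0.67% × √10 = 2.119%.
ES multiplier = φ(z)/(1−α) = 0.058441/0.025 = 2.338.
ES = 2.119% × 2.338 = 4.954%.

4.95%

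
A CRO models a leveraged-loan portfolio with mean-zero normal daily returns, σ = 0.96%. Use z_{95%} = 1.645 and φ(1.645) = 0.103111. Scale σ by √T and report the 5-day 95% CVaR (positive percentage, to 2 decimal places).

4.43%

σ_{5d} = 0.96% × √5 = 2.147%.
ES multiplier = φ(z)/(1−α) = 0.103111/0.05 = 2.062.
ES = 2.147% × 2.062 = 4.427%.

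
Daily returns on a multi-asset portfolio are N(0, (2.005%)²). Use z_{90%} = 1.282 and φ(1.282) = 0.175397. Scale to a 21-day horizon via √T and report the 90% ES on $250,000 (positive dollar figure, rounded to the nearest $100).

σ_{21d} = 2.005% × √21 = 9.188%.
ES multiplier = φ(z)/(1−α) = 0.175397/0.1 = 1.754.
ES = 9.188% × 1.754 = 16.116%; on $250,000: $40,290.

$40,300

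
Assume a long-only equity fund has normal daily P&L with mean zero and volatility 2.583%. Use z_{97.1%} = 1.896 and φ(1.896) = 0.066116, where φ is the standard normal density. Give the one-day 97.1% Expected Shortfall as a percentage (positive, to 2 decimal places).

Tail multiplier: φ(z)/(1−α) = 0.066116 / 0.029 = 2.280.
ES = 2.583% × 2.280 = 5.889%.

5.89%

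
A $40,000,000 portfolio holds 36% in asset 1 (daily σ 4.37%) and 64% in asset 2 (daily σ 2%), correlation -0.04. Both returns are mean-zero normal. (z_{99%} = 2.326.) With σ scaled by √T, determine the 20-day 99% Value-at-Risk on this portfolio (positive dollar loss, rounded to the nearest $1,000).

$8,272,000

σ_p = √(0.36²·4.37² + 0.64²·2² + 2·-0.04·0.36·0.64·4.37·2) = 1.988%.
σ_{20d} = 1.988% × √20 = 8.891%.
VaR = 2.326 × 8.891% = 20.680%; on $40,000,000 that is $8,272,000.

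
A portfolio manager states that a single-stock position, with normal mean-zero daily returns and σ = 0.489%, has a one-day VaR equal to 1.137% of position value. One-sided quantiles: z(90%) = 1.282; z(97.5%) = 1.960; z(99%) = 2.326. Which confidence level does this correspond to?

Implied z = VaR/σ = 1.137 / 0.489 = 2.325.
This matches z(99%) = 2.326.

99%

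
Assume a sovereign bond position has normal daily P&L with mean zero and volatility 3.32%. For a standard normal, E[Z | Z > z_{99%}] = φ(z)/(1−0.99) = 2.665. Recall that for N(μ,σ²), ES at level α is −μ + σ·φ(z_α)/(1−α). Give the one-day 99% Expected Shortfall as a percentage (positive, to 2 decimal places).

ES = 3.32% × 2.665 = 8.848%.

8.85%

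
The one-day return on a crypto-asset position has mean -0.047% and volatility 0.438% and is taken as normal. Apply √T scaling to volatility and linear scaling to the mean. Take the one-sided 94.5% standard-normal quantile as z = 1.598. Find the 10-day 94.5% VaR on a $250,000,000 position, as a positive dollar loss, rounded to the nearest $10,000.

σ_{10d} = 0.438% × √10 = 1.385%; μ_{10d} = 10 × -0.047% = -0.470%.
VaR = −(-0.470%) + 1.598 × 1.385% = 2.683%.
On $250,000,000: 0.02683 × $250,000,000 = $6,707,500.

$6,710,000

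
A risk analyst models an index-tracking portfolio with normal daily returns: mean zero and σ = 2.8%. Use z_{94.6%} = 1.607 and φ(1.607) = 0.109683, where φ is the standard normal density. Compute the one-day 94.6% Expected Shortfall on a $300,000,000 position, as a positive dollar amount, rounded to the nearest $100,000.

Tail multiplier: φ(z)/(1−α) = 0.109683 / 0.054 = 2.031.
ES = 2.8% × 2.031 = 5.687%.
On $300,000,000: 0.05687 × $300,000,000 = $17,061,000.

$17,100,000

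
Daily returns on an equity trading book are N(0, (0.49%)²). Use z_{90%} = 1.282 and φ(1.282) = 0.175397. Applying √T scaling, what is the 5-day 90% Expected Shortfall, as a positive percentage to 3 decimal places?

σ_{5d} = 0.49% × √5 = 1.096%.
ES multiplier = φ(z)/(1−α) = 0.175397/0.1 = 1.754.
ES = 1.096% × 1.754 = 1.922%.

1.922%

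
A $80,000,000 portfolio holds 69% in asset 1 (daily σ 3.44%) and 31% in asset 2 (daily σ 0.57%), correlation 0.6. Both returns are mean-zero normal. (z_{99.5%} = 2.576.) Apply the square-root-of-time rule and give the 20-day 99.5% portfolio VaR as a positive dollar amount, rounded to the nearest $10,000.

σ_p = √(0.69²·3.44² + 0.31²·0.57² + 2·0.6·0.69·0.31·3.44·0.57) = 2.484%.
σ_{20d} = 2.484% × √20 = 11.109%.
VaR = 2.576 × 11.109% = 28.617%; on $80,000,000 that is $22,893,600.

$22,890,000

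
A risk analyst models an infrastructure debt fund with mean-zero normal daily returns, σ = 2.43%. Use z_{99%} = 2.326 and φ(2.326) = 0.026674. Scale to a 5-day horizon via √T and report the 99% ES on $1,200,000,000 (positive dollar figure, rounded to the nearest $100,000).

σ_{5d} = 2.43% × √5 = 5.434%.
ES multiplier = φ(z)/(1−α) = 0.026674/0.01 = 2.667.
ES = 5.434% × 2.667 = 14.492%; on $1,200,000,000: $173,904,000.

$173,900,000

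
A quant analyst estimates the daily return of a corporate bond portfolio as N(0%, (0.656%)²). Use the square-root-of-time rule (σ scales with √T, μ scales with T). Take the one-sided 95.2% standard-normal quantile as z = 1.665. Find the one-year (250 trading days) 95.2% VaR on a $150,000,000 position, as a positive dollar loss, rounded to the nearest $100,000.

σ_{250d} = 0.656% × √250 = 10.372%.
VaR = 1.665 × 10.372% = 17.269%.
On $150,000,000: 0.17269 × $150,000,000 = $25,903,500.

$25,900,000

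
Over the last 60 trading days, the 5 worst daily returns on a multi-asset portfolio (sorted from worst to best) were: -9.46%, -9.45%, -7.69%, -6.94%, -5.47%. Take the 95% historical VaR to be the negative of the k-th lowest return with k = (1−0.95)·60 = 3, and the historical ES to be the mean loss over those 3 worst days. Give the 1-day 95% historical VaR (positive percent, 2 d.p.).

7.69%

k = 3; the 3rd lowest return is -7.69%, so VaR = 7.69%.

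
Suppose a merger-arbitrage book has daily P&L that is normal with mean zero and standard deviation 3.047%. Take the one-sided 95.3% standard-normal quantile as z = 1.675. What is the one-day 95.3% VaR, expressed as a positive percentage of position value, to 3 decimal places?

VaR = z·σ = 1.675 × 3.047% = 5.104%.

5.104%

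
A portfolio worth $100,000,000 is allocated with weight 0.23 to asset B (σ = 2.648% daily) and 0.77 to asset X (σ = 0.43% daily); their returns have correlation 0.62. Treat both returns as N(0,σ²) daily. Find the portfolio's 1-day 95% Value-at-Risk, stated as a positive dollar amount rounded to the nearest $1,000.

$1,406,000

σ_p² = 0.23²·2.648² + 0.77²·0.43² + 2·0.62·0.23·0.77·2.648·0.43 = 0.7306 (%²).
σ_p = √0.7306 = 0.855%.
At 95%, z = 1.645.
VaR = 1.645 × 0.855% = 1.406%; on $100,000,000 that is $1,406,000.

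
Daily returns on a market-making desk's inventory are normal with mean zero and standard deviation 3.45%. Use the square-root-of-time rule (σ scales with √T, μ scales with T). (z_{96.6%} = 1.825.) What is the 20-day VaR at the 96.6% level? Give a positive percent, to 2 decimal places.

σ_{20d} = 3.45% × √20 = 15.429%.
VaR = 1.825 × 15.429% = 28.158%.

28.16%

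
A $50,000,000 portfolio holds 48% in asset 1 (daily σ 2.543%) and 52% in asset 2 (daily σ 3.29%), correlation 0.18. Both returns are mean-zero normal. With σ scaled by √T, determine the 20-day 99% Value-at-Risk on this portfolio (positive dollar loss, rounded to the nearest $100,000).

$11,800,000

σ_p = √(0.48²·2.543² + 0.52²·3.29² + 2·0.18·0.48·0.52·2.543·3.29) = 2.273%.
σ_{20d} = 2.273% × √20 = 10.165%.
z(99%) = 2.326.
VaR = 2.326 × 10.165% = 23.644%; on $50,000,000 that is $11,822,000.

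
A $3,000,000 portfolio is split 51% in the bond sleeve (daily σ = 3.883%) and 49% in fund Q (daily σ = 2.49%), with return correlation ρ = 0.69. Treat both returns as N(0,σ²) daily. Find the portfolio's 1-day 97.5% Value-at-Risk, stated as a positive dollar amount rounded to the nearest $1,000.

$174,000

σ_p² = 0.51²·3.883² + 0.49²·2.49² + 2·0.69·0.51·0.49·3.883·2.49 = 8.7447 (%²).
σ_p = √8.7447 = 2.957%.
At 97.5%, z = 1.960.
VaR = 1.960 × 2.957% = 5.796%; on $3,000,000 that is $173,880.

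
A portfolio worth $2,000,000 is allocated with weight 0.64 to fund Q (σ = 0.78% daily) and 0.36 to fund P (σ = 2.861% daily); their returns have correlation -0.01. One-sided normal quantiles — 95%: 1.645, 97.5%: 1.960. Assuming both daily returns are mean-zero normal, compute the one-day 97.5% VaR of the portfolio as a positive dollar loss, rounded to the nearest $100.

σ_p² = 0.64²·0.78² + 0.36²·2.861² + 2·-0.01·0.64·0.36·0.78·2.861 = 1.2997 (%²).
σ_p = √1.2997 = 1.140%.
VaR = 1.960 × 1.140% = 2.234%; on $2,000,000 that is $44,680.

$44,700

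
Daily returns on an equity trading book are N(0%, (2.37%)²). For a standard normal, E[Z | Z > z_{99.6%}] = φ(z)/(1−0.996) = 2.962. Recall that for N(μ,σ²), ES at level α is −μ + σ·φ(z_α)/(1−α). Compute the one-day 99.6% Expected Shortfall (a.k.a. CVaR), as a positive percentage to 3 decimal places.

7.020%

ES = 2.37% × 2.962 = 7.020%.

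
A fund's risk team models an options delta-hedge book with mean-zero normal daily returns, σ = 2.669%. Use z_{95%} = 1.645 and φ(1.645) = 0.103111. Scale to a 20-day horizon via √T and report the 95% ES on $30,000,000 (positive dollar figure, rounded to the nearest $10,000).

$7,380,000

σ_{20d} = 2.669% × √20 = 11.936%.
ES multiplier = φ(z)/(1−α) = 0.103111/0.05 = 2.062.
ES = 11.936% × 2.062 = 24.612%; on $30,000,000: $7,383,600.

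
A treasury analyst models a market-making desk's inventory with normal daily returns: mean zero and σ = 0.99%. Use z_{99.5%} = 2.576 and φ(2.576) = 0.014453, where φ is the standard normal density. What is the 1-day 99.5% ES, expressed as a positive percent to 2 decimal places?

Tail multiplier: φ(z)/(1−α) = 0.014453 / 0.005 = 2.891.
ES = 0.99% × 2.891 = 2.862%.

2.86%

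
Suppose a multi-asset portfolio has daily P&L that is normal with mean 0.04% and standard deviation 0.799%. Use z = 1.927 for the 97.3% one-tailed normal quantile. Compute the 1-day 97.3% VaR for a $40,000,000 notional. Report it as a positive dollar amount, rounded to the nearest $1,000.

$600,000

VaR = −μ + z·σ = −(0.04%) + 1.927 × 0.799% = 1.500%.
On $40,000,000: 0.01500 × $40,000,000 = $600,000.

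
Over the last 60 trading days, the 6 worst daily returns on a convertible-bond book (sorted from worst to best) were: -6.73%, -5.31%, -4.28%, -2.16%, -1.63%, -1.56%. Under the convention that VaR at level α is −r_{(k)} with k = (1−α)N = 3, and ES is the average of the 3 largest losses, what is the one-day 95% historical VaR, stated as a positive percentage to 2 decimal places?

4.28%

k = 3; the 3rd lowest return is -4.28%, so VaR = 4.28%.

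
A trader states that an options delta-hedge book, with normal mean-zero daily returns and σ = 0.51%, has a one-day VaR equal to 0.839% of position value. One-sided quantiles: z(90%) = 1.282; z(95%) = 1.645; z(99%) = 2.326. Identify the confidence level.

95%

Implied z = VaR/σ = 0.839 / 0.51 = 1.645.
This matches z(95%) = 1.645.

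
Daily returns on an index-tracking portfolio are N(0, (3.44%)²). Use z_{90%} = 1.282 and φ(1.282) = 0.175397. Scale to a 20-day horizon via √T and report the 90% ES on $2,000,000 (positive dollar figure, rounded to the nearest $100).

$539,700

σ_{20d} = 3.44% × √20 = 15.384%.
ES multiplier = φ(z)/(1−α) = 0.175397/0.1 = 1.754.
ES = 15.384% × 1.754 = 26.984%; on $2,000,000: $539,680.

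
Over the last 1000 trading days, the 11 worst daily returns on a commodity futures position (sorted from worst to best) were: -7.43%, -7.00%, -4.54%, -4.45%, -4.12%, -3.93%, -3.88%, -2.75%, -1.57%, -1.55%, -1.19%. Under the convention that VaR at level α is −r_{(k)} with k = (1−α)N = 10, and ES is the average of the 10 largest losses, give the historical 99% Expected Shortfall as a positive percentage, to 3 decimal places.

The 10 worst returns sum to -41.22%.
ES = −(-41.22%) / 10 = 4.122%.

4.122%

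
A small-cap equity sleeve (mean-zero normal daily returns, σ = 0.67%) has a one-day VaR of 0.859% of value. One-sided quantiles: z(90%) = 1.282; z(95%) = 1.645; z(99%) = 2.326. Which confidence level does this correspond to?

Implied z = VaR/σ = 0.859 / 0.67 = 1.282.
This matches z(90%) = 1.282.

90%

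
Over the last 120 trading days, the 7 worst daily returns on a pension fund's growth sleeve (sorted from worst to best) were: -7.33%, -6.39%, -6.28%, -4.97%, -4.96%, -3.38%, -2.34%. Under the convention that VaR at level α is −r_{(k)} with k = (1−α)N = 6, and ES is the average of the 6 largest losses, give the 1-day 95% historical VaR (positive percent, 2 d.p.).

k = 6; the 6th lowest return is -3.38%, so VaR = 3.38%.

3.38%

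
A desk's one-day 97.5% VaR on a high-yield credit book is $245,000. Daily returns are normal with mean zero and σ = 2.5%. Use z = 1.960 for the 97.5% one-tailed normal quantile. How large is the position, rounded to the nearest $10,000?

$5,000,000

VaR as a fraction of value: z·σ = 1.960 × 2.5% = 4.9%.
Position = $245,000 / 0.049 = $5,000,000.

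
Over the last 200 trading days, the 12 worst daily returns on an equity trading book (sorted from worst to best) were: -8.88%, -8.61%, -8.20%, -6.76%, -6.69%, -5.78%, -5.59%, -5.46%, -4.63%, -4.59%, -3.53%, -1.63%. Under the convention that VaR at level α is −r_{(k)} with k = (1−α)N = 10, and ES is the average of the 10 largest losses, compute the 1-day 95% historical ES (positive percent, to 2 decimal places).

6.52%

The 10 worst returns sum to -65.19%.
ES = −(-65.19%) / 10 = 6.519% ≈ 6.52%.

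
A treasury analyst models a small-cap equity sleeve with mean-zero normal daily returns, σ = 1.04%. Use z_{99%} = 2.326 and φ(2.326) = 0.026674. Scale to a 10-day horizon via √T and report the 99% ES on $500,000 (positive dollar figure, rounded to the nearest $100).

σ_{10d} = 1.04% × √10 = 3.289%.
ES multiplier = φ(z)/(1−α) = 0.026674/0.01 = 2.667.
ES = 3.289% × 2.667 = 8.772%; on $500,000: $43,860.

$43,900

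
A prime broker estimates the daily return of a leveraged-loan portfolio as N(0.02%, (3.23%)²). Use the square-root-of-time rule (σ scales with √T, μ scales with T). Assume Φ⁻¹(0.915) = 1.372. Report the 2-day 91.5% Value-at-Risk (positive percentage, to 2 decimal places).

6.23%

σ_{2d} = 3.23% × √2 = 4.568%; μ_{2d} = 2 × 0.02% = 0.040%.
VaR = −(0.040%) + 1.372 × 4.568% = 6.227%.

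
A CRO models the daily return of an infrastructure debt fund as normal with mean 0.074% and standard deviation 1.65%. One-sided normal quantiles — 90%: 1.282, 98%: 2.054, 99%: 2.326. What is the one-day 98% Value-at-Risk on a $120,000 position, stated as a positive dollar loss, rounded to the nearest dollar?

VaR = −μ + z·σ = −(0.074%) + 2.054 × 1.65% = 3.315%.
On $120,000: 0.03315 × $120,000 = $3,978.

$3,978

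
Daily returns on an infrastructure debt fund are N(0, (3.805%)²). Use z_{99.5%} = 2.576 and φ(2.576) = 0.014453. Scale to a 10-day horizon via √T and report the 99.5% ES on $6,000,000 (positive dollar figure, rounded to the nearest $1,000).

σ_{10d} = 3.805% × √10 = 12.032%.
ES multiplier = φ(z)/(1−α) = 0.014453/0.005 = 2.891.
ES = 12.032% × 2.891 = 34.785%; on $6,000,000: $2,087,100.

$2,087,000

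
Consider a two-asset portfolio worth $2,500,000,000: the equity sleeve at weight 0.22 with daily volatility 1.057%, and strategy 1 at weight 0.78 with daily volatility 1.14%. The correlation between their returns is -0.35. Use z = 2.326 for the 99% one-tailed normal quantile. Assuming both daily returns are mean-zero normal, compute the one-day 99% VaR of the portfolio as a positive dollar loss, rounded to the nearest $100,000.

σ_p² = 0.22²·1.057² + 0.78²·1.14² + 2·-0.35·0.22·0.78·1.057·1.14 = 0.7000 (%²).
σ_p = √0.7000 = 0.837%.
VaR = 2.326 × 0.837% = 1.947%; on $2,500,000,000 that is $48,675,000.

$48,700,000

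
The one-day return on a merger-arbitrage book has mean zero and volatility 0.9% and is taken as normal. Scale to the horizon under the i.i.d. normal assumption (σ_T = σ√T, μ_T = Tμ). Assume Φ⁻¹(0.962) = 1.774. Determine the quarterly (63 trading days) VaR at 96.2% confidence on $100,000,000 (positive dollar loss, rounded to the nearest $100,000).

σ_{63d} = 0.9% × √63 = 7.144%.
VaR = 1.774 × 7.144% = 12.673%.
On $100,000,000: 0.12673 × $100,000,000 = $12,673,000.

$12,700,000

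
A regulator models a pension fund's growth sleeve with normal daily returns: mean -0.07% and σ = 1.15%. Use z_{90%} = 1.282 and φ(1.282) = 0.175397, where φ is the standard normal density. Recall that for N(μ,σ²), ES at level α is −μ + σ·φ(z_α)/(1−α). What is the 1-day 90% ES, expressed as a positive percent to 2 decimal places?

Tail multiplier: φ(z)/(1−α) = 0.175397 / 0.1 = 1.754.
ES = −(-0.07%) + 1.15% × 1.754 = 2.087%.

2.09%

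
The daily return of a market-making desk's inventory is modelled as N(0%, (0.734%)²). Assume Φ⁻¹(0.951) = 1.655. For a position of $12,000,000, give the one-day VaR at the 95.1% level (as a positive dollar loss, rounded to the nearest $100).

$145,800

VaR = z·σ = 1.655 × 0.734% = 1.215%.
On $12,000,000: 0.01215 × $12,000,000 = $145,800.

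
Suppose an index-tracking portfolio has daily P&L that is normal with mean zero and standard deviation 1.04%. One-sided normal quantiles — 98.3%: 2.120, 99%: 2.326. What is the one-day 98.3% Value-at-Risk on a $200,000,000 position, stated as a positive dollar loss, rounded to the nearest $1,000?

$4,410,000

VaR = z·σ = 2.120 × 1.04% = 2.205%.
On $200,000,000: 0.02205 × $200,000,000 = $4,410,000.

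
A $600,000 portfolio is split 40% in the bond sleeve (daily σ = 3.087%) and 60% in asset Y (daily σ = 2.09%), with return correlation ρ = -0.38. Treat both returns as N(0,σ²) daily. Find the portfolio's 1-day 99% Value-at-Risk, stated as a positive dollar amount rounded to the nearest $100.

σ_p² = 0.4²·3.087² + 0.6²·2.09² + 2·-0.38·0.4·0.6·3.087·2.09 = 1.9204 (%²).
σ_p = √1.9204 = 1.386%.
At 99%, z = 2.326.
VaR = 2.326 × 1.386% = 3.224%; on $600,000 that is $19,344.

$19,300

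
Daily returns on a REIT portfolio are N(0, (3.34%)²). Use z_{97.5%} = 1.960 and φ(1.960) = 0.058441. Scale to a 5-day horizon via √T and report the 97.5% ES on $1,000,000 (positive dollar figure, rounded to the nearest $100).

σ_{5d} = 3.34% × √5 = 7.468%.
ES multiplier = φ(z)/(1−α) = 0.058441/0.025 = 2.338.
ES = 7.468% × 2.338 = 17.460%; on $1,000,000: $174,600.

$174,600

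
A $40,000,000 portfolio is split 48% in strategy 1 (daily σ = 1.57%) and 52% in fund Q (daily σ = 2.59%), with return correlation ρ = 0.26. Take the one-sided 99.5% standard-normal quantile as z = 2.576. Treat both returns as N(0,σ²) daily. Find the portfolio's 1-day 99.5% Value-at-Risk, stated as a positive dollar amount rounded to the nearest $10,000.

$1,760,000

σ_p² = 0.48²·1.57² + 0.52²·2.59² + 2·0.26·0.48·0.52·1.57·2.59 = 2.9096 (%²).
σ_p = √2.9096 = 1.706%.
VaR = 2.576 × 1.706% = 4.395%; on $40,000,000 that is $1,758,000.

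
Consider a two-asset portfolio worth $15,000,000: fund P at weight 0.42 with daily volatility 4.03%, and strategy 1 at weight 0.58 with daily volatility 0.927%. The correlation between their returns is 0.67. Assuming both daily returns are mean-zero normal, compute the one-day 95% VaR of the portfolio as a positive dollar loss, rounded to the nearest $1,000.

σ_p² = 0.42²·4.03² + 0.58²·0.927² + 2·0.67·0.42·0.58·4.03·0.927 = 4.3734 (%²).
σ_p = √4.3734 = 2.091%.
At 95%, z = 1.645.
VaR = 1.645 × 2.091% = 3.440%; on $15,000,000 that is $516,000.

$516,000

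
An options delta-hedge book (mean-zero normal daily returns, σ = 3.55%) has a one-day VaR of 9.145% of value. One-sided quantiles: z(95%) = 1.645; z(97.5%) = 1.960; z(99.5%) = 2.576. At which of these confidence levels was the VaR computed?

99.5%

Implied z = VaR/σ = 9.145 / 3.55 = 2.576.
This matches z(99.5%) = 2.576.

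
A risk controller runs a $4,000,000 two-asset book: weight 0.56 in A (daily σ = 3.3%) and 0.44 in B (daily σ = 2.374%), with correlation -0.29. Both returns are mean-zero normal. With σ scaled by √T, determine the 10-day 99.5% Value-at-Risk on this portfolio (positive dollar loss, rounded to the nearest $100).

$599,600

σ_p = √(0.56²·3.3² + 0.44²·2.374² + 2·-0.29·0.56·0.44·3.3·2.374) = 1.840%.
σ_{10d} = 1.840% × √10 = 5.819%.
z(99.5%) = 2.576.
VaR = 2.576 × 5.819% = 14.990%; on $4,000,000 that is $599,600.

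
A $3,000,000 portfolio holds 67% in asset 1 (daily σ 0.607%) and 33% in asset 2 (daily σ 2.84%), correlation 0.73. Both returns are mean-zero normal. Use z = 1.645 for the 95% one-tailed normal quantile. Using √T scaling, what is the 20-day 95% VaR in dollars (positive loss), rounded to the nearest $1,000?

σ_p = √(0.67²·0.607² + 0.33²·2.84² + 2·0.73·0.67·0.33·0.607·2.84) = 1.265%.
σ_{20d} = 1.265% × √20 = 5.657%.
VaR = 1.645 × 5.657% = 9.306%; on $3,000,000 that is $279,180.

$279,000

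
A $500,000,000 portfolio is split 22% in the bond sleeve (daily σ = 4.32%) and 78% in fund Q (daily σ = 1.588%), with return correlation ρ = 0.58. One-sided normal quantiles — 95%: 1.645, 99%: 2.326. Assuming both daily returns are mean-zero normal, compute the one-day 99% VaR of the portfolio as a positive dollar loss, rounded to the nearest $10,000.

$22,680,000

σ_p² = 0.22²·4.32² + 0.78²·1.588² + 2·0.58·0.22·0.78·4.32·1.588 = 3.8030 (%²).
σ_p = √3.8030 = 1.950%.
VaR = 2.326 × 1.950% = 4.536%; on $500,000,000 that is $22,680,000.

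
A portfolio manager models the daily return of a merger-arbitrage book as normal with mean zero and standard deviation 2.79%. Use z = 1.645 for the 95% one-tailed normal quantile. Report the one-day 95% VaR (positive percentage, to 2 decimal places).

4.59%

VaR = z·σ = 1.645 × 2.79% = 4.590%.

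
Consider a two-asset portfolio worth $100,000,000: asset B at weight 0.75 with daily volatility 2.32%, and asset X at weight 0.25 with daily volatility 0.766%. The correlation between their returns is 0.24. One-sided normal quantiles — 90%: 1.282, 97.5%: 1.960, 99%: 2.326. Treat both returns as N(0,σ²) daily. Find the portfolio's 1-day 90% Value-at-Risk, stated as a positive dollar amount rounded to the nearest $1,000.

σ_p² = 0.75²·2.32² + 0.25²·0.766² + 2·0.24·0.75·0.25·2.32·0.766 = 3.2242 (%²).
σ_p = √3.2242 = 1.796%.
VaR = 1.282 × 1.796% = 2.302%; on $100,000,000 that is $2,302,000.

$2,302,000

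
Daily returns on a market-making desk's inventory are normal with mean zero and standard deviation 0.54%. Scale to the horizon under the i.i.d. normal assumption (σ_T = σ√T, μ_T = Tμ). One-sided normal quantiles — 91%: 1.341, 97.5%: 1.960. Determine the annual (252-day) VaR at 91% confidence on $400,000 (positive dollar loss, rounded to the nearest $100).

$46,000

σ_{252d} = 0.54% × √252 = 8.572%.
VaR = 1.341 × 8.572% = 11.495%.
On $400,000: 0.11495 × $400,000 = $45,980.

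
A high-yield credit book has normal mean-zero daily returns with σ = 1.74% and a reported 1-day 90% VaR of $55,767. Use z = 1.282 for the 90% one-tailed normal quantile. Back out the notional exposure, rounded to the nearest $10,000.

VaR as a fraction of value: z·σ = 1.282 × 1.74% = 2.23068%.
Position = $55,767 / 0.0223068 = $2,500,000.

$2,500,000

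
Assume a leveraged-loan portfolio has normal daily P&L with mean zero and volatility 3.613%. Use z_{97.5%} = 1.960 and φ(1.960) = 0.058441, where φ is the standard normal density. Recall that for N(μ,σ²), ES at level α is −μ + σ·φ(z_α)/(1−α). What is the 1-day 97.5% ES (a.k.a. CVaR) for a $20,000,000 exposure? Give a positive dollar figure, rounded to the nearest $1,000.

$1,689,000

Tail multiplier: φ(z)/(1−α) = 0.058441 / 0.025 = 2.338.
ES = 3.613% × 2.338 = 8.447%.
On $20,000,000: 0.08447 × $20,000,000 = $1,689,400.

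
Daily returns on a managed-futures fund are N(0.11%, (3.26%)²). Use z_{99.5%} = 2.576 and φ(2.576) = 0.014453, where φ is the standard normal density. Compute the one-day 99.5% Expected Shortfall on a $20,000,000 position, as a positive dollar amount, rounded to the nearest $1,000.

Tail multiplier: φ(z)/(1−α) = 0.014453 / 0.005 = 2.891.
ES = −(0.11%) + 3.26% × 2.891 = 9.315%.
On $20,000,000: 0.09315 × $20,000,000 = $1,863,000.

$1,863,000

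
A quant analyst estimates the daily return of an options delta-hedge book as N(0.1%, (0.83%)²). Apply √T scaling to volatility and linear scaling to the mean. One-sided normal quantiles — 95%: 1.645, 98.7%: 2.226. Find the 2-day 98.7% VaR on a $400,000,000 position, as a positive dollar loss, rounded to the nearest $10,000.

σ_{2d} = 0.83% × √2 = 1.174%; μ_{2d} = 2 × 0.1% = 0.200%.
VaR = −(0.200%) + 2.226 × 1.174% = 2.413%.
On $400,000,000: 0.02413 × $400,000,000 = $9,652,000.

$9,650,000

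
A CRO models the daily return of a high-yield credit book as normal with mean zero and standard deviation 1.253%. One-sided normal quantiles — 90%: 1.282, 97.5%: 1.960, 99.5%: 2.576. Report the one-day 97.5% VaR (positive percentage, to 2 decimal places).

2.46%

VaR = z·σ = 1.960 × 1.253% = 2.456%.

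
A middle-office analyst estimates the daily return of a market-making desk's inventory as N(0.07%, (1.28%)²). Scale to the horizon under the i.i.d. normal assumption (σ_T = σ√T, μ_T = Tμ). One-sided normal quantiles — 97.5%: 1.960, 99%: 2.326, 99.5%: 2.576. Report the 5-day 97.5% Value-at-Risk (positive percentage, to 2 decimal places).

σ_{5d} = 1.28% × √5 = 2.862%; μ_{5d} = 5 × 0.07% = 0.350%.
VaR = −(0.350%) + 1.960 × 2.862% = 5.260%.

5.26%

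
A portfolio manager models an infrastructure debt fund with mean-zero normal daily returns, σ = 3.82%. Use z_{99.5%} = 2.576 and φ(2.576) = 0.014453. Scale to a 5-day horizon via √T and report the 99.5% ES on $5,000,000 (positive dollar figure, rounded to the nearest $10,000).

$1,230,000

σ_{5d} = 3.82% × √5 = 8.542%.
ES multiplier = φ(z)/(1−α) = 0.014453/0.005 = 2.891.
ES = 8.542% × 2.891 = 24.695%; on $5,000,000: $1,234,750.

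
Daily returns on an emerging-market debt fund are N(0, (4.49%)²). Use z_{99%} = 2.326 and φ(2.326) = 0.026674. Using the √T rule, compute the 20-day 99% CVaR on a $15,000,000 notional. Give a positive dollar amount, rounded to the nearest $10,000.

σ_{20d} = 4.49% × √20 = 20.080%.
ES multiplier = φ(z)/(1−α) = 0.026674/0.01 = 2.667.
ES = 20.080% × 2.667 = 53.553%; on $15,000,000: $8,032,950.

$8,030,000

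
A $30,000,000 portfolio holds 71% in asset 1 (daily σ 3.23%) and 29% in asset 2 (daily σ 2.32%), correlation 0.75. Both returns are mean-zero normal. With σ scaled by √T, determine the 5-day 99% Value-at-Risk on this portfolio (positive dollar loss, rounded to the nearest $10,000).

σ_p = √(0.71²·3.23² + 0.29²·2.32² + 2·0.75·0.71·0.29·3.23·2.32) = 2.833%.
σ_{5d} = 2.833% × √5 = 6.335%.
z(99%) = 2.326.
VaR = 2.326 × 6.335% = 14.735%; on $30,000,000 that is $4,420,500.

$4,420,000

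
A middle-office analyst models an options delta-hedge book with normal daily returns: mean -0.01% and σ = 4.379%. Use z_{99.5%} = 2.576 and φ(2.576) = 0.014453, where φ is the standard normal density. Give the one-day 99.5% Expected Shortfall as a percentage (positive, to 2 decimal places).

12.67%

Tail multiplier: φ(z)/(1−α) = 0.014453 / 0.005 = 2.891.
ES = −(-0.01%) + 4.379% × 2.891 = 12.670%.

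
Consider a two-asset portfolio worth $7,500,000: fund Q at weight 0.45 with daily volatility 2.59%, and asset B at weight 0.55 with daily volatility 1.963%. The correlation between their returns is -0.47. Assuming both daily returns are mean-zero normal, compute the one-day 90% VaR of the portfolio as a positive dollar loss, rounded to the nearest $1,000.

$111,000

σ_p² = 0.45²·2.59² + 0.55²·1.963² + 2·-0.47·0.45·0.55·2.59·1.963 = 1.3412 (%²).
σ_p = √1.3412 = 1.158%.
At 90%, z = 1.282.
VaR = 1.282 × 1.158% = 1.485%; on $7,500,000 that is $111,375.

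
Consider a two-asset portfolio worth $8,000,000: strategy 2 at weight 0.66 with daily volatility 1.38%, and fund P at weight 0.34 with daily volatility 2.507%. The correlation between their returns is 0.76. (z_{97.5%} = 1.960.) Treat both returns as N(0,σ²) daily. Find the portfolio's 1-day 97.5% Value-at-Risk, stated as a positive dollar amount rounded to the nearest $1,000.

σ_p² = 0.66²·1.38² + 0.34²·2.507² + 2·0.76·0.66·0.34·1.38·2.507 = 2.7362 (%²).
σ_p = √2.7362 = 1.654%.
VaR = 1.960 × 1.654% = 3.242%; on $8,000,000 that is $259,360.

$259,000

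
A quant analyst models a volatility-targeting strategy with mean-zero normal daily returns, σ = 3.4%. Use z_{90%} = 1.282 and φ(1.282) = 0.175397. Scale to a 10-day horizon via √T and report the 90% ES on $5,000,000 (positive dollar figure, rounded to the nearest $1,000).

$943,000

σ_{10d} = 3.4% × √10 = 10.752%.
ES multiplier = φ(z)/(1−α) = 0.175397/0.1 = 1.754.
ES = 10.752% × 1.754 = 18.859%; on $5,000,000: $942,950.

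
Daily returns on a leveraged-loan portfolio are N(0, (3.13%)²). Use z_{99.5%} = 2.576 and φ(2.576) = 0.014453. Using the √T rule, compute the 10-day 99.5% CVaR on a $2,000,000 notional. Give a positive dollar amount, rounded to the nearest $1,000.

σ_{10d} = 3.13% × √10 = 9.898%.
ES multiplier = φ(z)/(1−α) = 0.014453/0.005 = 2.891.
ES = 9.898% × 2.891 = 28.615%; on $2,000,000: $572,300.

$572,000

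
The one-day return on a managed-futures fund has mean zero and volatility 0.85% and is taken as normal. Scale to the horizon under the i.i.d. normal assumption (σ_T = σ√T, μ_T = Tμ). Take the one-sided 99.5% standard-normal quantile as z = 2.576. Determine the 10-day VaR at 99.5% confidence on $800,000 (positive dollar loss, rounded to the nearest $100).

$55,400

σ_{10d} = 0.85% × √10 = 2.688%.
VaR = 2.576 × 2.688% = 6.924%.
On $800,000: 0.06924 × $800,000 = $55,392.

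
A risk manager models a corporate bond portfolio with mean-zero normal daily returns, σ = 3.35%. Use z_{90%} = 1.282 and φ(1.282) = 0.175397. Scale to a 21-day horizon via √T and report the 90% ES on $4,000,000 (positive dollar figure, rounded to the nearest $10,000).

σ_{21d} = 3.35% × √21 = 15.352%.
ES multiplier = φ(z)/(1−α) = 0.175397/0.1 = 1.754.
ES = 15.352% × 1.754 = 26.927%; on $4,000,000: $1,077,080.

$1,080,000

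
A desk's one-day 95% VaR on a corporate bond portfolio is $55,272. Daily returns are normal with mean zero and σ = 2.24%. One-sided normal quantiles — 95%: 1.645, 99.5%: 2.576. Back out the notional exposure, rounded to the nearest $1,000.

VaR as a fraction of value: z·σ = 1.645 × 2.24% = 3.6848%.
Position = $55,272 / 0.036848 = $1,500,000.

$1,500,000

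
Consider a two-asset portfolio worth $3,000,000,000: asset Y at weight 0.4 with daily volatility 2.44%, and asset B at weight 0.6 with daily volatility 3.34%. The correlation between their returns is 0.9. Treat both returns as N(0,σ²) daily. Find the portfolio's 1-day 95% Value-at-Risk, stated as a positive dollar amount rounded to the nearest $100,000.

σ_p² = 0.4²·2.44² + 0.6²·3.34² + 2·0.9·0.4·0.6·2.44·3.34 = 8.4892 (%²).
σ_p = √8.4892 = 2.914%.
At 95%, z = 1.645.
VaR = 1.645 × 2.914% = 4.794%; on $3,000,000,000 that is $143,820,000.

$143,800,000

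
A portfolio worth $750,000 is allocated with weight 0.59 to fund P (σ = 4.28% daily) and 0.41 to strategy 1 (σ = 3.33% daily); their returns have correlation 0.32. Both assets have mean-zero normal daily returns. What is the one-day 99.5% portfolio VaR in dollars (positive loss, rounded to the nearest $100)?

$62,400

σ_p² = 0.59²·4.28² + 0.41²·3.33² + 2·0.32·0.59·0.41·4.28·3.33 = 10.4472 (%²).
σ_p = √10.4472 = 3.232%.
At 99.5%, z = 2.576.
VaR = 2.576 × 3.232% = 8.326%; on $750,000 that is $62,445.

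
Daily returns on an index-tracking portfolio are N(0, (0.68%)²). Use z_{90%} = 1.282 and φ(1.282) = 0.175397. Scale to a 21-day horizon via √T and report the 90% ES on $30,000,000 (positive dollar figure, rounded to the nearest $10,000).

$1,640,000

σ_{21d} = 0.68% × √21 = 3.116%.
ES multiplier = φ(z)/(1−α) = 0.175397/0.1 = 1.754.
ES = 3.116% × 1.754 = 5.465%; on $30,000,000: $1,639,500.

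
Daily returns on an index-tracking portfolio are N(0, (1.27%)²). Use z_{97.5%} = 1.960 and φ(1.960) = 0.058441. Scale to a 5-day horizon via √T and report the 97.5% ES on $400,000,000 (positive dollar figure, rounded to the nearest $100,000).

σ_{5d} = 1.27% × √5 = 2.840%.
ES multiplier = φ(z)/(1−α) = 0.058441/0.025 = 2.338.
ES = 2.840% × 2.338 = 6.640%; on $400,000,000: $26,560,000.

$26,600,000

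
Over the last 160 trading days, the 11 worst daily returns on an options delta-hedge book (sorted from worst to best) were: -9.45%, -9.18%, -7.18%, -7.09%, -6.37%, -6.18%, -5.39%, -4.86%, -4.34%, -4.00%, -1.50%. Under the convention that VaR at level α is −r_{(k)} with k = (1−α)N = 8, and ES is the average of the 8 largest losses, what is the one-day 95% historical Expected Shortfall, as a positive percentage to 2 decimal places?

6.96%

The 8 worst returns sum to -55.70%.
ES = −(-55.70%) / 8 = 6.9625% ≈ 6.96%.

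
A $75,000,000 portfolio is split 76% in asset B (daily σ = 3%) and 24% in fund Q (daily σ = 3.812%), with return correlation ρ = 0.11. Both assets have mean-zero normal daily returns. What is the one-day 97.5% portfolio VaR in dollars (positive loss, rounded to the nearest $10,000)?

σ_p² = 0.76²·3² + 0.24²·3.812² + 2·0.11·0.76·0.24·3·3.812 = 6.4943 (%²).
σ_p = √6.4943 = 2.548%.
At 97.5%, z = 1.960.
VaR = 1.960 × 2.548% = 4.994%; on $75,000,000 that is $3,745,500.

$3,750,000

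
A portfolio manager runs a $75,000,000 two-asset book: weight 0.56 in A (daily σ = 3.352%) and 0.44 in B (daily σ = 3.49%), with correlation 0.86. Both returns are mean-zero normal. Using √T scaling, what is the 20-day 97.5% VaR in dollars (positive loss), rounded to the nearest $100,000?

σ_p = √(0.56²·3.352² + 0.44²·3.49² + 2·0.86·0.56·0.44·3.352·3.49) = 3.292%.
σ_{20d} = 3.292% × √20 = 14.722%.
z(97.5%) = 1.960.
VaR = 1.960 × 14.722% = 28.855%; on $75,000,000 that is $21,641,250.

$21,600,000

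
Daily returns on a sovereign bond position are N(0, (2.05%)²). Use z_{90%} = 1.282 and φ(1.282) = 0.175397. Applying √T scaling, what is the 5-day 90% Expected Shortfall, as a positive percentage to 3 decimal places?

σ_{5d} = 2.05% × √5 = 4.584%.
ES multiplier = φ(z)/(1−α) = 0.175397/0.1 = 1.754.
ES = 4.584% × 1.754 = 8.040%.

8.040%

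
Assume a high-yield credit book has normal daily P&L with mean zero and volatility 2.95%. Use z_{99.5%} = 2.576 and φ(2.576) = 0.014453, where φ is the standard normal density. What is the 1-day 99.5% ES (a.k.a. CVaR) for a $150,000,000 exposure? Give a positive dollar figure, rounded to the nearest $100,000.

$12,800,000

Tail multiplier: φ(z)/(1−α) = 0.014453 / 0.005 = 2.891.
ES = 2.95% × 2.891 = 8.528%.
On $150,000,000: 0.08528 × $150,000,000 = $12,792,000.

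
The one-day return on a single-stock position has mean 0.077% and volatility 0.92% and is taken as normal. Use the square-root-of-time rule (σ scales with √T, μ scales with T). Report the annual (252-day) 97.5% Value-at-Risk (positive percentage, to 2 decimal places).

At 97.5%, z = 1.960.
σ_{252d} = 0.92% × √252 = 14.605%; μ_{252d} = 252 × 0.077% = 19.404%.
VaR = −(19.404%) + 1.960 × 14.605% = 9.222%.

9.22%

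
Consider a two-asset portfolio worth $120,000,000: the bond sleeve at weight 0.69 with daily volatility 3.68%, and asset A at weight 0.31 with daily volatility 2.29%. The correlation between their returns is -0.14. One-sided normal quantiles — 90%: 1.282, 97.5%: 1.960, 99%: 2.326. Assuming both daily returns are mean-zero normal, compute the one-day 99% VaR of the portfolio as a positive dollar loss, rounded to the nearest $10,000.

$7,090,000

σ_p² = 0.69²·3.68² + 0.31²·2.29² + 2·-0.14·0.69·0.31·3.68·2.29 = 6.4468 (%²).
σ_p = √6.4468 = 2.539%.
VaR = 2.326 × 2.539% = 5.906%; on $120,000,000 that is $7,087,200.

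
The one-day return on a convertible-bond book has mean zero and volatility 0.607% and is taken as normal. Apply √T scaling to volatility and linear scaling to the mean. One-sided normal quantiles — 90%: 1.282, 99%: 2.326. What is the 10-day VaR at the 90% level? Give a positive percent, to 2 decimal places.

σ_{10d} = 0.607% × √10 = 1.920%.
VaR = 1.282 × 1.920% = 2.461%.

2.46%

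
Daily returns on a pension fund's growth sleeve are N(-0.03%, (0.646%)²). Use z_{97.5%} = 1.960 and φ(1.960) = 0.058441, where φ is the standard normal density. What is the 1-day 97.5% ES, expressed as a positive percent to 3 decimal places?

1.540%

Tail multiplier: φ(z)/(1−α) = 0.058441 / 0.025 = 2.338.
ES = −(-0.03%) + 0.646% × 2.338 = 1.540%.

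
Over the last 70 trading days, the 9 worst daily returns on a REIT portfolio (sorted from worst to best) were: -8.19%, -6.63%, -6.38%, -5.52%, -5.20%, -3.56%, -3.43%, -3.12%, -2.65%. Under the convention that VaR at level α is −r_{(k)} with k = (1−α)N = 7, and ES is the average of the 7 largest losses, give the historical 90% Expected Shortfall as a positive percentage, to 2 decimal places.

The 7 worst returns sum to -38.91%.
ES = −(-38.91%) / 7 = 5.5585…% ≈ 5.56%.

5.56%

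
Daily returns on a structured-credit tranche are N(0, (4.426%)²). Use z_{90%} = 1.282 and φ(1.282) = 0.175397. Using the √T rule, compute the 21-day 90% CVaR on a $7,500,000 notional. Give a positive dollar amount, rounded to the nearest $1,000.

$2,668,000

σ_{21d} = 4.426% × √21 = 20.282%.
ES multiplier = φ(z)/(1−α) = 0.175397/0.1 = 1.754.
ES = 20.282% × 1.754 = 35.575%; on $7,500,000: $2,668,125.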